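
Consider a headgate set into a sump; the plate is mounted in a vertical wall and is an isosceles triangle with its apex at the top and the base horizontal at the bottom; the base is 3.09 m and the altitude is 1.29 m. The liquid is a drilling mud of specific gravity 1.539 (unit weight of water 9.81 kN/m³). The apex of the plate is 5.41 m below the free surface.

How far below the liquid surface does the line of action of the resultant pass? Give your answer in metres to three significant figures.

γ = 1.539 × 9.81 = 15.09759 kN/m³.
With the apex up, the centroid sits 2h/3 = 2 × 1.29/3 = 0.86 m below the apex, so the centroid depth is h_c = 5.41 + 0.86 = 6.27 m.
A = ½ × 3.09 × 1.29 = 1.99305 m².
Resultant F = γ·h_c·A = 15.09759 × 6.27 × 1.99305 = 188.666 kN.
I_c = b·h³/36 = 3.09 × 1.29³/36 = 0.184257 m⁴.
Centre of pressure: y_p = y_c + I_c/(y_c·A) = 6.27 + 0.184257/(6.27 × 1.99305) = 6.27 + 0.0147448 = 6.28474 m along the plane.

h_p = 6.28 m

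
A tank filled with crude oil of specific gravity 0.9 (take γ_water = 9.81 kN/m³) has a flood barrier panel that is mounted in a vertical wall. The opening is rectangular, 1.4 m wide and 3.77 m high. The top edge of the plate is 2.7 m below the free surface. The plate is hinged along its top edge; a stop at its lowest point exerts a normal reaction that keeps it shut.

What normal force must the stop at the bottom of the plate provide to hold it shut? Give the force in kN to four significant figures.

P ≈ 121.5 kN

γ = 0.9 × 9.81 = 8.829 kN/m³.
The centroid lies 3.77/2 = 1.885 m below the top edge, so the centroid depth is h_c = 2.7 + 1.885 = 4.585 m.
A = 1.4 × 3.77 = 5.278 m².
Resultant F = γ·h_c·A = 8.829 × 4.585 × 5.278 = 213.659 kN.
I_c = b·h³/12 = 1.4 × 3.77³/12 = 6.25131 m⁴.
Centre of pressure: y_p = y_c + I_c/(y_c·A) = 4.585 + 6.25131/(4.585 × 5.278) = 4.585 + 0.258323 = 4.84332 m along the plane.
The resultant acts 1.885 + 0.258323 = 2.14332 m (along the plate) below the hinge at the top edge, so the moment about the hinge is M = F × 2.14332 = 213.659 × 2.14332 = 457.94 kN·m.
A normal force at the bottom, 3.77 m from the hinge, must supply this moment: P = 457.94/3.77 = 121.469 kN.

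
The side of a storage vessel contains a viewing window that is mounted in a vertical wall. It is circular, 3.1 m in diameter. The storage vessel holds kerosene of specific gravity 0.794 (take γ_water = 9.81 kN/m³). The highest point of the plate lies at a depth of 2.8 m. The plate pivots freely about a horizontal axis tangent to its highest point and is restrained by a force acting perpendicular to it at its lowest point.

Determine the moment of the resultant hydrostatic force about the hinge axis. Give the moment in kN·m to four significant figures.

γ = 0.794 × 9.81 = 7.78914 kN/m³.
The centroid is at the centre, 1.55 m below the top of the plate, so the centroid depth is h_c = 2.8 + 1.55 = 4.35 m.
A = π(1.55)² = 7.54768 m².
Resultant F = γ·h_c·A = 7.78914 × 4.35 × 7.54768 = 255.736 kN.
I_c = πr⁴/4 = π × 1.55⁴/4 = 4.53332 m⁴.
Centre of pressure: y_p = y_c + I_c/(y_c·A) = 4.35 + 4.53332/(4.35 × 7.54768) = 4.35 + 0.138075 = 4.48807 m along the plane.
The resultant acts 1.55 + 0.138075 = 1.68807 m (along the plate) below the hinge at the top edge, so the moment about the hinge is M = F × 1.68807 = 255.736 × 1.68807 = 431.7 kN·m.

M ≈ 431.7 kN·m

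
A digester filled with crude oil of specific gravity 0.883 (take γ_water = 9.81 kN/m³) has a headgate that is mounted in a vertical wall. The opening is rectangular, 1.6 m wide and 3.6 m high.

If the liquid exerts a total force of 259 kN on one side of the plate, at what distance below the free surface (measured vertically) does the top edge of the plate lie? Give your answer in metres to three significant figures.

d_top ≈ 3.39 m

γ = 0.883 × 9.81 = 8.66223 kN/m³.
A = 1.6 × 3.6 = 5.76 m².
From F = γ·h_c·A, the centroid depth is h_c = 259/(8.66223 × 5.76) = 5.19096 m.
The centroid lies 3.6/2 = 1.8 m below the top edge, so the top edge sits at h_top = 5.19096 − 1.8 = 3.39096 m below the surface.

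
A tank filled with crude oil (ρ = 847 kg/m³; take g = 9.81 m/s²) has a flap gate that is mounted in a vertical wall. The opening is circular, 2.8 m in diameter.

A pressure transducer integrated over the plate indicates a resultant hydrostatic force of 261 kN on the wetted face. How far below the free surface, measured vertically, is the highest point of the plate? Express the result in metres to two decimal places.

d_top ≈ 3.70 m

γ = ρg = 847 × 9.81 / 1000 = 8.30907 kN/m³.
A = π(1.4)² = 6.15752 m².
From F = γ·h_c·A, the centroid depth is h_c = 261/(8.30907 × 6.15752) = 5.10132 m.
The centroid is at the centre, 1.4 m below the top of the plate, so the highest point sits at h_top = 5.10132 − 1.4 = 3.70132 m below the surface.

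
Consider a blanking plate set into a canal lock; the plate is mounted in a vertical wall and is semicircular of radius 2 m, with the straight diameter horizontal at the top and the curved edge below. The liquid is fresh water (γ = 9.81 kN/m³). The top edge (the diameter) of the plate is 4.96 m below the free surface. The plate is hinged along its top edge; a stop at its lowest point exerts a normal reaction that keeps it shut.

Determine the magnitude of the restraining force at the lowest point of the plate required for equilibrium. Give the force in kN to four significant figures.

P ≈ 160.6 kN

γ = 9.81 kN/m³.
The centroid of a semicircle lies 4r/(3π) = 0.848826 m from the diameter, here below the top edge, so the centroid depth is h_c = 4.96 + 0.848826 = 5.80883 m.
A = πr²/2 = π × 2²/2 = 6.28319 m².
Resultant F = γ·h_c·A = 9.81 × 5.80883 × 6.28319 = 358.045 kN.
I_c = (π/8 − 8/(9π))·r⁴ = 0.109757 × 2⁴ = 1.75611 m⁴.
Centre of pressure: y_p = y_c + I_c/(y_c·A) = 5.80883 + 1.75611/(5.80883 × 6.28319) = 5.80883 + 0.0481153 = 5.85695 m along the plane.
The resultant acts 0.848826 + 0.0481153 = 0.896941 m (along the plate) below the hinge at the top edge, so the moment about the hinge is M = F × 0.896941 = 358.045 × 0.896941 = 321.145 kN·m.
A normal force at the bottom, 2 m from the hinge, must supply this moment: P = 321.145/2 = 160.572 kN.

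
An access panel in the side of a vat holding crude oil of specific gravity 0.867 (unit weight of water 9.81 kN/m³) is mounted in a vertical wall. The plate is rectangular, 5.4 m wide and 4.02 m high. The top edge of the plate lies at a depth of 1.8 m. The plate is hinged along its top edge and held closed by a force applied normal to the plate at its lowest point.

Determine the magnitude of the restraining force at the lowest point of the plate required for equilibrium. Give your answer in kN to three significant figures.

P ≈ 414 kN

γ = 0.867 × 9.81 = 8.50527 kN/m³.
The centroid lies 4.02/2 = 2.01 m below the top edge, so the centroid depth is h_c = 1.8 + 2.01 = 3.81 m.
A = 5.4 × 4.02 = 21.708 m².
Resultant F = γ·h_c·A = 8.50527 × 3.81 × 21.708 = 703.449 kN.
I_c = b·h³/12 = 5.4 × 4.02³/12 = 29.2342 m⁴.
Centre of pressure: y_p = y_c + I_c/(y_c·A) = 3.81 + 29.2342/(3.81 × 21.708) = 3.81 + 0.353465 = 4.16347 m along the plane.
The resultant acts 2.01 + 0.353465 = 2.36346 m (along the plate) below the hinge at the top edge, so the moment about the hinge is M = F × 2.36346 = 703.449 × 2.36346 = 1662.57 kN·m.
A normal force at the bottom, 4.02 m from the hinge, must supply this moment: P = 1662.57/4.02 = 413.575 kN.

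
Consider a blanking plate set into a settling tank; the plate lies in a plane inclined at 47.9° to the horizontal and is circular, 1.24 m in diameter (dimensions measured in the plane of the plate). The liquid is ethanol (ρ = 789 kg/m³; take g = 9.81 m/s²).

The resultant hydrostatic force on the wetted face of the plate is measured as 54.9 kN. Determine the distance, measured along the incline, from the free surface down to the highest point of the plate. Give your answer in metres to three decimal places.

y_top ≈ 7.296 m

γ = ρg = 789 × 9.81 / 1000 = 7.74009 kN/m³.
A = π(0.62)² = 1.20763 m².
From F = γ·h_c·A, the centroid depth is h_c = 54.9/(7.74009 × 1.20763) = 5.87344 m.
Let θ = 47.9° be the plate's angle to the horizontal; measure y along the incline from where the plane meets the free surface. Vertical depth h = y·sinθ with sinθ = 0.741976.
Along the incline, y_c = h_c/sinθ = 5.87344/0.741976 = 7.91594 m.
The centroid is at the centre, 0.62 m below the top of the plate, so the highest point sits at y_top = 7.91594 − 0.62 = 7.29594 m along the incline.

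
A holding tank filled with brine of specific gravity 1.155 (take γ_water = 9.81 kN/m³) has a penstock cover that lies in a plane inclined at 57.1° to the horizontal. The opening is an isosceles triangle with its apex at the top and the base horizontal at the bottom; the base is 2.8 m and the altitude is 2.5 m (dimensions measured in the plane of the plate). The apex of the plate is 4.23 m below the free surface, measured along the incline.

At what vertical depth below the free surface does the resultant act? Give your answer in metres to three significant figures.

h_p = 5.00 m

γ = 1.155 × 9.81 = 11.33055 kN/m³.
Let θ = 57.1° be the plate's angle to the horizontal; measure y along the incline from where the plane meets the free surface. Vertical depth h = y·sinθ with sinθ = 0.839620.
With the apex up, the centroid sits 2h/3 = 2 × 2.5/3 = 1.66667 m below the apex, so y_c = 4.23 + 1.66667 = 5.89667 m and h_c = 5.89667 × 0.839620 = 4.95096 m.
A = ½ × 2.8 × 2.5 = 3.5 m².
Resultant F = γ·h_c·A = 11.33055 × 4.95096 × 3.5 = 196.34 kN.
I_c = b·h³/36 = 2.8 × 2.5³/36 = 1.21528 m⁴.
Centre of pressure: y_p = y_c + I_c/(y_c·A) = 5.89667 + 1.21528/(5.89667 × 3.5) = 5.89667 + 0.0588846 = 5.95555 m along the plane.
Vertically, h_p = y_p·sinθ = 5.95555 × 0.839620 = 5.0004 m.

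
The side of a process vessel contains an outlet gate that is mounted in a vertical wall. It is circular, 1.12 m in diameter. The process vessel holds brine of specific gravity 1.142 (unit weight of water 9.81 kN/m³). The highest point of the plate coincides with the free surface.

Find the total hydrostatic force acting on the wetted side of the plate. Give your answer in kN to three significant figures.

γ = 1.142 × 9.81 = 11.20302 kN/m³.
The centroid is at the centre, 0.56 m below the top of the plate, so the centroid depth is h_c = 0.56 m.
A = π(0.56)² = 0.985203 m².
Resultant F = γ·h_c·A = 11.20302 × 0.56 × 0.985203 = 6.18086 kN.

F ≈ 6.18 kN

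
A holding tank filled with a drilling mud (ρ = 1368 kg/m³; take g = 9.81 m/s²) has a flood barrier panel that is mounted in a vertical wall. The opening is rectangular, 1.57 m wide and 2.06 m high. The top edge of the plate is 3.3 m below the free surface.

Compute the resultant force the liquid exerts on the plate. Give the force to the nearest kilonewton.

γ = ρg = 1368 × 9.81 / 1000 = 13.42008 kN/m³.
The centroid lies 2.06/2 = 1.03 m below the top edge, so the centroid depth is h_c = 3.3 + 1.03 = 4.33 m.
A = 1.57 × 2.06 = 3.2342 m².
Resultant F = γ·h_c·A = 13.42008 × 4.33 × 3.2342 = 187.936 kN.

F ≈ 188 kN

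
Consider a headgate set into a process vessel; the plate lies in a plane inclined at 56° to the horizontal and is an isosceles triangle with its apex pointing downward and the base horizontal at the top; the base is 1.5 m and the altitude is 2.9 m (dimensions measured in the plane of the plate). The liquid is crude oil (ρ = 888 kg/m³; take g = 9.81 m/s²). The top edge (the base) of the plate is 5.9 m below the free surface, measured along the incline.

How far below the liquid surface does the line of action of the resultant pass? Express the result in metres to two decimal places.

γ = ρg = 888 × 9.81 / 1000 = 8.71128 kN/m³.
Let θ = 56° be the plate's angle to the horizontal; measure y along the incline from where the plane meets the free surface. Vertical depth h = y·sinθ with sinθ = 0.829038.
With the apex down, the centroid sits h/3 = 2.9/3 = 0.966667 m below the base (the top edge), so y_c = 5.9 + 0.966667 = 6.86667 m and h_c = 6.86667 × 0.829038 = 5.69273 m.
A = ½ × 1.5 × 2.9 = 2.175 m².
Resultant F = γ·h_c·A = 8.71128 × 5.69273 × 2.175 = 107.86 kN.
I_c = b·h³/36 = 1.5 × 2.9³/36 = 1.01621 m⁴.
Centre of pressure: y_p = y_c + I_c/(y_c·A) = 6.86667 + 1.01621/(6.86667 × 2.175) = 6.86667 + 0.0680421 = 6.93471 m along the plane.
Vertically, h_p = y_p·sinθ = 6.93471 × 0.829038 = 5.74914 m.

h_p = 5.75 m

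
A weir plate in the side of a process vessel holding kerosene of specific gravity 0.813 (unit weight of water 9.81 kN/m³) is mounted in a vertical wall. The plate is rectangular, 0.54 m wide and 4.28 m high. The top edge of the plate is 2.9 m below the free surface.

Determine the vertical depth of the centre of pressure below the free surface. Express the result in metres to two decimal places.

γ = 0.813 × 9.81 = 7.97553 kN/m³.
The centroid lies 4.28/2 = 2.14 m below the top edge, so the centroid depth is h_c = 2.9 + 2.14 = 5.04 m.
A = 0.54 × 4.28 = 2.3112 m².
Resultant F = γ·h_c·A = 7.97553 × 5.04 × 2.3112 = 92.9025 kN.
I_c = b·h³/12 = 0.54 × 4.28³/12 = 3.52812 m⁴.
Centre of pressure: y_p = y_c + I_c/(y_c·A) = 5.04 + 3.52812/(5.04 × 2.3112) = 5.04 + 0.302883 = 5.34288 m along the plane.

h_p = 5.34 m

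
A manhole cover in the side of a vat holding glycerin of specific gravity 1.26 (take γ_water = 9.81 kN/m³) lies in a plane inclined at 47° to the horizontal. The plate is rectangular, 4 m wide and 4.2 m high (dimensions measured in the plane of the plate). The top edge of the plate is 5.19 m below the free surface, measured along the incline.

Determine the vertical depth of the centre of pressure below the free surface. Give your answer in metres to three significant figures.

h_p = 5.48 m

γ = 1.26 × 9.81 = 12.3606 kN/m³.
Let θ = 47° be the plate's angle to the horizontal; measure y along the incline from where the plane meets the free surface. Vertical depth h = y·sinθ with sinθ = 0.731354.
The centroid lies 4.2/2 = 2.1 m below the top edge, so y_c = 5.19 + 2.1 = 7.29 m and h_c = 7.29 × 0.731354 = 5.33157 m.
A = 4 × 4.2 = 16.8 m².
Resultant F = γ·h_c·A = 12.3606 × 5.33157 × 16.8 = 1107.14 kN.
I_c = b·h³/12 = 4 × 4.2³/12 = 24.696 m⁴.
Centre of pressure: y_p = y_c + I_c/(y_c·A) = 7.29 + 24.696/(7.29 × 16.8) = 7.29 + 0.201646 = 7.49165 m along the plane.
Vertically, h_p = y_p·sinθ = 7.49165 × 0.731354 = 5.47905 m.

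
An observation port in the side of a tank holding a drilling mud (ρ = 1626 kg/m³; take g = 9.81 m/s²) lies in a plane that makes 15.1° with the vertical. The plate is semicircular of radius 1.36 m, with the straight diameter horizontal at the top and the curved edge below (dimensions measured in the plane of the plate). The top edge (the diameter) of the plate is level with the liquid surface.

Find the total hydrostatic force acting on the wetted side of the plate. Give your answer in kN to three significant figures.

γ = ρg = 1626 × 9.81 / 1000 = 15.95106 kN/m³.
The plate makes 15.1° with the vertical, i.e. θ = 90° − 15.1° = 74.9° to the horizontal. Measuring y along the incline from the free-surface line, vertical depth h = y·sinθ with sinθ = 0.965473.
The centroid of a semicircle lies 4r/(3π) = 0.577202 m from the diameter, here below the top edge, so y_c = 0.577202 m and h_c = 0.577202 × 0.965473 = 0.557273 m.
A = πr²/2 = π × 1.36²/2 = 2.90534 m².
Resultant F = γ·h_c·A = 15.95106 × 0.557273 × 2.90534 = 25.8258 kN.

F ≈ 25.8 kN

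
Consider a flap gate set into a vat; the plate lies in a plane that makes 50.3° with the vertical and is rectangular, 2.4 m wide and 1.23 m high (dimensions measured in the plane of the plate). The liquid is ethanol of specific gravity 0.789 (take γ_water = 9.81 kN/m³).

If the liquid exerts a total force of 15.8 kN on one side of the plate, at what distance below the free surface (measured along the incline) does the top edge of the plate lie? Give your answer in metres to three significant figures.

y_top ≈ 0.468 m

γ = 0.789 × 9.81 = 7.74009 kN/m³.
A = 2.4 × 1.23 = 2.952 m².
From F = γ·h_c·A, the centroid depth is h_c = 15.8/(7.74009 × 2.952) = 0.691504 m.
The plate makes 50.3° with the vertical, i.e. θ = 90° − 50.3° = 39.7° to the horizontal. Measuring y along the incline from the free-surface line, vertical depth h = y·sinθ with sinθ = 0.638768.
Along the incline, y_c = h_c/sinθ = 0.691504/0.638768 = 1.08256 m.
The centroid lies 1.23/2 = 0.615 m below the top edge, so the top edge sits at y_top = 1.08256 − 0.615 = 0.46756 m along the incline.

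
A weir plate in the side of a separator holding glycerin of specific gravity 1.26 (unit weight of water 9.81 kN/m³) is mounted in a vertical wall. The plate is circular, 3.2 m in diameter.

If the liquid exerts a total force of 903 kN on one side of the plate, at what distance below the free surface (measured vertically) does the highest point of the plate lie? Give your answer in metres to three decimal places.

γ = 1.26 × 9.81 = 12.3606 kN/m³.
A = π(1.6)² = 8.04248 m².
From F = γ·h_c·A, the centroid depth is h_c = 903/(12.3606 × 8.04248) = 9.0836 m.
The centroid is at the centre, 1.6 m below the top of the plate, so the highest point sits at h_top = 9.0836 − 1.6 = 7.4836 m below the surface.

d_top ≈ 7.484 m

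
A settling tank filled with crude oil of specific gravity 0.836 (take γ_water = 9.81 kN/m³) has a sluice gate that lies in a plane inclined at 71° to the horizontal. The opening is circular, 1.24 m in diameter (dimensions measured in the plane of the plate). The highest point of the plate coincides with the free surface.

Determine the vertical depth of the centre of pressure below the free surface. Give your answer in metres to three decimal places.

h_p = 0.733 m

γ = 0.836 × 9.81 = 8.20116 kN/m³.
Let θ = 71° be the plate's angle to the horizontal; measure y along the incline from where the plane meets the free surface. Vertical depth h = y·sinθ with sinθ = 0.945519.
The centroid is at the centre, 0.62 m below the top of the plate, so y_c = 0.62 m and h_c = 0.62 × 0.945519 = 0.586222 m.
A = π(0.62)² = 1.20763 m².
Resultant F = γ·h_c·A = 8.20116 × 0.586222 × 1.20763 = 5.80592 kN.
I_c = πr⁴/4 = π × 0.62⁴/4 = 0.116053 m⁴.
Centre of pressure: y_p = y_c + I_c/(y_c·A) = 0.62 + 0.116053/(0.62 × 1.20763) = 0.62 + 0.155 = 0.775 m along the plane.
Vertically, h_p = y_p·sinθ = 0.775 × 0.945519 = 0.732777 m.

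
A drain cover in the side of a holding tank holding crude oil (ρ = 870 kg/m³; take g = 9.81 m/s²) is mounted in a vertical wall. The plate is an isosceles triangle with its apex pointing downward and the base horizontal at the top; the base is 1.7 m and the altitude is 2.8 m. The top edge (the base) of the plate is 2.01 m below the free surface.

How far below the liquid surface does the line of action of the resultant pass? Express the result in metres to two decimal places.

γ = ρg = 870 × 9.81 / 1000 = 8.5347 kN/m³.
With the apex down, the centroid sits h/3 = 2.8/3 = 0.933333 m below the base (the top edge), so the centroid depth is h_c = 2.01 + 0.933333 = 2.94333 m.
A = ½ × 1.7 × 2.8 = 2.38 m².
Resultant F = γ·h_c·A = 8.5347 × 2.94333 × 2.38 = 59.7866 kN.
I_c = b·h³/36 = 1.7 × 2.8³/36 = 1.03662 m⁴.
Centre of pressure: y_p = y_c + I_c/(y_c·A) = 2.94333 + 1.03662/(2.94333 × 2.38) = 2.94333 + 0.14798 = 3.09131 m along the plane.

h_p = 3.09 m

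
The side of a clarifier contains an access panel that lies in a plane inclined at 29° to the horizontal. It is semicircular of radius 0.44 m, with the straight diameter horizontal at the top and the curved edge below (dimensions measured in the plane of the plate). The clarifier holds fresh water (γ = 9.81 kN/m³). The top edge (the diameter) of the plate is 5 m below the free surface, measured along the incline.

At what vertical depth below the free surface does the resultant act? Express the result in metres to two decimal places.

γ = 9.81 kN/m³.
Let θ = 29° be the plate's angle to the horizontal; measure y along the incline from where the plane meets the free surface. Vertical depth h = y·sinθ with sinθ = 0.484810.
The centroid of a semicircle lies 4r/(3π) = 0.186742 m from the diameter, here below the top edge, so y_c = 5 + 0.186742 = 5.18674 m and h_c = 5.18674 × 0.484810 = 2.51458 m.
A = πr²/2 = π × 0.44²/2 = 0.304106 m².
Resultant F = γ·h_c·A = 9.81 × 2.51458 × 0.304106 = 7.5017 kN.
I_c = (π/8 − 8/(9π))·r⁴ = 0.109757 × 0.44⁴ = 0.0041138 m⁴.
Centre of pressure: y_p = y_c + I_c/(y_c·A) = 5.18674 + 0.0041138/(5.18674 × 0.304106) = 5.18674 + 0.0026081 = 5.18935 m along the plane.
Vertically, h_p = y_p·sinθ = 5.18935 × 0.484810 = 2.51585 m.

h_p = 2.52 m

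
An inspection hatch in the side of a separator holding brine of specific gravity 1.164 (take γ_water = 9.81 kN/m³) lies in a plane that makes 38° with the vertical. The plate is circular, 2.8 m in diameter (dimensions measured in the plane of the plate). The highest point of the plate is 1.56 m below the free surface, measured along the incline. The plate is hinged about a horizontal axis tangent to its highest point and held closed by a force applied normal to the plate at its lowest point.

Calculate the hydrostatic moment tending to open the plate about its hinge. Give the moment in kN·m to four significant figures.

γ = 1.164 × 9.81 = 11.41884 kN/m³.
The plate makes 38° with the vertical, i.e. θ = 90° − 38° = 52° to the horizontal. Measuring y along the incline from the free-surface line, vertical depth h = y·sinθ with sinθ = 0.788011.
The centroid is at the centre, 1.4 m below the top of the plate, so y_c = 1.56 + 1.4 = 2.96 m and h_c = 2.96 × 0.788011 = 2.33251 m.
A = π(1.4)² = 6.15752 m².
Resultant F = γ·h_c·A = 11.41884 × 2.33251 × 6.15752 = 164.003 kN.
I_c = πr⁴/4 = π × 1.4⁴/4 = 3.01719 m⁴.
Centre of pressure: y_p = y_c + I_c/(y_c·A) = 2.96 + 3.01719/(2.96 × 6.15752) = 2.96 + 0.165541 = 3.12554 m along the plane.
The resultant acts 1.4 + 0.165541 = 1.56554 m (along the plate) below the hinge at the top edge, so the moment about the hinge is M = F × 1.56554 = 164.003 × 1.56554 = 256.753 kN·m.

M ≈ 256.8 kN·m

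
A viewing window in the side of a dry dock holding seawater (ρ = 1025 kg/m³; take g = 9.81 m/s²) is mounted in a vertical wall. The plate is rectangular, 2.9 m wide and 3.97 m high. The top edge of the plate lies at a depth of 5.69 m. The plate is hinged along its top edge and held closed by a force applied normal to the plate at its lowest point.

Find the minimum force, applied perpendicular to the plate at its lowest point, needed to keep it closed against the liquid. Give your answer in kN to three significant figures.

P ≈ 483 kN

γ = ρg = 1025 × 9.81 / 1000 = 10.05525 kN/m³.
The centroid lies 3.97/2 = 1.985 m below the top edge, so the centroid depth is h_c = 5.69 + 1.985 = 7.675 m.
A = 2.9 × 3.97 = 11.513 m².
Resultant F = γ·h_c·A = 10.05525 × 7.675 × 11.513 = 888.505 kN.
I_c = b·h³/12 = 2.9 × 3.97³/12 = 15.1213 m⁴.
Centre of pressure: y_p = y_c + I_c/(y_c·A) = 7.675 + 15.1213/(7.675 × 11.513) = 7.675 + 0.171128 = 7.84613 m along the plane.
The resultant acts 1.985 + 0.171128 = 2.15613 m (along the plate) below the hinge at the top edge, so the moment about the hinge is M = F × 2.15613 = 888.505 × 2.15613 = 1915.73 kN·m.
A normal force at the bottom, 3.97 m from the hinge, must supply this moment: P = 1915.73/3.97 = 482.552 kN.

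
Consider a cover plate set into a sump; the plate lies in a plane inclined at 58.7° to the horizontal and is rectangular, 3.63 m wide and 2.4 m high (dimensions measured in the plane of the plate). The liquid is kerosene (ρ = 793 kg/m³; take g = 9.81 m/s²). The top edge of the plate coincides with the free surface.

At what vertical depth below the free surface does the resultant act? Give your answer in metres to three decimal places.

γ = ρg = 793 × 9.81 / 1000 = 7.77933 kN/m³.
Let θ = 58.7° be the plate's angle to the horizontal; measure y along the incline from where the plane meets the free surface. Vertical depth h = y·sinθ with sinθ = 0.854459.
The centroid lies 2.4/2 = 1.2 m below the top edge, so y_c = 1.2 m and h_c = 1.2 × 0.854459 = 1.02535 m.
A = 3.63 × 2.4 = 8.712 m².
Resultant F = γ·h_c·A = 7.77933 × 1.02535 × 8.712 = 69.4916 kN.
I_c = b·h³/12 = 3.63 × 2.4³/12 = 4.18176 m⁴.
Centre of pressure: y_p = y_c + I_c/(y_c·A) = 1.2 + 4.18176/(1.2 × 8.712) = 1.2 + 0.4 = 1.6 m along the plane.
Vertically, h_p = y_p·sinθ = 1.6 × 0.854459 = 1.36713 m.

h_p = 1.367 m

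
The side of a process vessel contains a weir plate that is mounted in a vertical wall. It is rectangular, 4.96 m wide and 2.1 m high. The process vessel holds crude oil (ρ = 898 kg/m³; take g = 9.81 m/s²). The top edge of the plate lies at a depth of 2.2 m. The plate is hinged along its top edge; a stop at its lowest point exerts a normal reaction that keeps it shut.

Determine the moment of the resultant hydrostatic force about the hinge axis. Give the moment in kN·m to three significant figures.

M ≈ 347 kN·m

γ = ρg = 898 × 9.81 / 1000 = 8.80938 kN/m³.
The centroid lies 2.1/2 = 1.05 m below the top edge, so the centroid depth is h_c = 2.2 + 1.05 = 3.25 m.
A = 4.96 × 2.1 = 10.416 m².
Resultant F = γ·h_c·A = 8.80938 × 3.25 × 10.416 = 298.215 kN.
I_c = b·h³/12 = 4.96 × 2.1³/12 = 3.82788 m⁴.
Centre of pressure: y_p = y_c + I_c/(y_c·A) = 3.25 + 3.82788/(3.25 × 10.416) = 3.25 + 0.113077 = 3.36308 m along the plane.
The resultant acts 1.05 + 0.113077 = 1.16308 m (along the plate) below the hinge at the top edge, so the moment about the hinge is M = F × 1.16308 = 298.215 × 1.16308 = 346.848 kN·m.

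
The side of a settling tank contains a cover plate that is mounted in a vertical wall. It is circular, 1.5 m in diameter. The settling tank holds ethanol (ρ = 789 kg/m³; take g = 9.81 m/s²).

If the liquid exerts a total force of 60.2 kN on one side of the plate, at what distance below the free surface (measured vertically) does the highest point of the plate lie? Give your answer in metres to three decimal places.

d_top ≈ 3.651 m

γ = ρg = 789 × 9.81 / 1000 = 7.74009 kN/m³.
A = π(0.75)² = 1.76715 m².
From F = γ·h_c·A, the centroid depth is h_c = 60.2/(7.74009 × 1.76715) = 4.40126 m.
The centroid is at the centre, 0.75 m below the top of the plate, so the highest point sits at h_top = 4.40126 − 0.75 = 3.65126 m below the surface.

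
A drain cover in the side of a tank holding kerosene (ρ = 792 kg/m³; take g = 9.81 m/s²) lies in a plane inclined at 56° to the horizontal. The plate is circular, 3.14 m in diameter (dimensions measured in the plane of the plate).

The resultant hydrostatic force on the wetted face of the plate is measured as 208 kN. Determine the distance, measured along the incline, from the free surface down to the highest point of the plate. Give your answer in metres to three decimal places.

γ = ρg = 792 × 9.81 / 1000 = 7.76952 kN/m³.
A = π(1.57)² = 7.74371 m².
From F = γ·h_c·A, the centroid depth is h_c = 208/(7.76952 × 7.74371) = 3.45716 m.
Let θ = 56° be the plate's angle to the horizontal; measure y along the incline from where the plane meets the free surface. Vertical depth h = y·sinθ with sinθ = 0.829038.
Along the incline, y_c = h_c/sinθ = 3.45716/0.829038 = 4.17009 m.
The centroid is at the centre, 1.57 m below the top of the plate, so the highest point sits at y_top = 4.17009 − 1.57 = 2.60009 m along the incline.

y_top ≈ 2.600 m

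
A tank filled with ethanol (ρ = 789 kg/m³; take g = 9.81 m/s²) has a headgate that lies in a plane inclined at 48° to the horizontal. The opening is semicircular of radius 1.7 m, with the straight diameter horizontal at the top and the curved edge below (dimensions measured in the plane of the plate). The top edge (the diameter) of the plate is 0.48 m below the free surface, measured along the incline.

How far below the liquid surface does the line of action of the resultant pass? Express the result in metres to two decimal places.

γ = ρg = 789 × 9.81 / 1000 = 7.74009 kN/m³.
Let θ = 48° be the plate's angle to the horizontal; measure y along the incline from where the plane meets the free surface. Vertical depth h = y·sinθ with sinθ = 0.743145.
The centroid of a semicircle lies 4r/(3π) = 0.721502 m from the diameter, here below the top edge, so y_c = 0.48 + 0.721502 = 1.2015 m and h_c = 1.2015 × 0.743145 = 0.892889 m.
A = πr²/2 = π × 1.7²/2 = 4.5396 m².
Resultant F = γ·h_c·A = 7.74009 × 0.892889 × 4.5396 = 31.3734 kN.
I_c = (π/8 − 8/(9π))·r⁴ = 0.109757 × 1.7⁴ = 0.916701 m⁴.
Centre of pressure: y_p = y_c + I_c/(y_c·A) = 1.2015 + 0.916701/(1.2015 × 4.5396) = 1.2015 + 0.168069 = 1.36957 m along the plane.
Vertically, h_p = y_p·sinθ = 1.36957 × 0.743145 = 1.01779 m.

h_p = 1.02 m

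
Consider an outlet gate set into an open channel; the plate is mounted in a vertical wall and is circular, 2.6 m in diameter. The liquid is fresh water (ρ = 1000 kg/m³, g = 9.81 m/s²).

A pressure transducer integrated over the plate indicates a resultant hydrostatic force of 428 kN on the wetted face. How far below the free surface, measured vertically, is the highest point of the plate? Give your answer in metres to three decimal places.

d_top ≈ 6.917 m

γ = ρg = 1000 × 9.81 = 9810 N/m³ = 9.81 kN/m³.
A = π(1.3)² = 5.30929 m².
From F = γ·h_c·A, the centroid depth is h_c = 428/(9.81 × 5.30929) = 8.21747 m.
The centroid is at the centre, 1.3 m below the top of the plate, so the highest point sits at h_top = 8.21747 − 1.3 = 6.91747 m below the surface.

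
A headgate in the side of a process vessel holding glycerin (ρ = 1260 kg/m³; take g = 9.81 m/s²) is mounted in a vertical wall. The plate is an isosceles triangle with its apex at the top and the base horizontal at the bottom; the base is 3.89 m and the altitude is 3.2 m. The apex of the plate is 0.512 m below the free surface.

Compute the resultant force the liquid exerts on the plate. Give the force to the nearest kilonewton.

γ = ρg = 1260 × 9.81 / 1000 = 12.3606 kN/m³.
With the apex up, the centroid sits 2h/3 = 2 × 3.2/3 = 2.13333 m below the apex, so the centroid depth is h_c = 0.512 + 2.13333 = 2.64533 m.
A = ½ × 3.89 × 3.2 = 6.224 m².
Resultant F = γ·h_c·A = 12.3606 × 2.64533 × 6.224 = 203.512 kN.

F ≈ 204 kN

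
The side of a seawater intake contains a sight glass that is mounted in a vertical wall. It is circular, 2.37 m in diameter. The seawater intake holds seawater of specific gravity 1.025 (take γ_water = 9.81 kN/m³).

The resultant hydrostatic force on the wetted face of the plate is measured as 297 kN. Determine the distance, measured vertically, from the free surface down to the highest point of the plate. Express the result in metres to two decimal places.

γ = 1.025 × 9.81 = 10.05525 kN/m³.
A = π(1.185)² = 4.4115 m².
From F = γ·h_c·A, the centroid depth is h_c = 297/(10.05525 × 4.4115) = 6.69541 m.
The centroid is at the centre, 1.185 m below the top of the plate, so the highest point sits at h_top = 6.69541 − 1.185 = 5.51041 m below the surface.

d_top ≈ 5.51 m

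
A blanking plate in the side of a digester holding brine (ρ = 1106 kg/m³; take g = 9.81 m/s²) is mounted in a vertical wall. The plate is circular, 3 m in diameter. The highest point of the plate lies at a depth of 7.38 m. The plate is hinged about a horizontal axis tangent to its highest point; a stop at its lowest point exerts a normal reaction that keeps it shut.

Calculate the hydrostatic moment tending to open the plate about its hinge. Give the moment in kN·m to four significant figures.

γ = ρg = 1106 × 9.81 / 1000 = 10.84986 kN/m³.
The centroid is at the centre, 1.5 m below the top of the plate, so the centroid depth is h_c = 7.38 + 1.5 = 8.88 m.
A = π(1.5)² = 7.06858 m².
Resultant F = γ·h_c·A = 10.84986 × 8.88 × 7.06858 = 681.035 kN.
I_c = πr⁴/4 = π × 1.5⁴/4 = 3.97608 m⁴.
Centre of pressure: y_p = y_c + I_c/(y_c·A) = 8.88 + 3.97608/(8.88 × 7.06858) = 8.88 + 0.0633447 = 8.94334 m along the plane.
The resultant acts 1.5 + 0.0633447 = 1.56334 m (along the plate) below the hinge at the top edge, so the moment about the hinge is M = F × 1.56334 = 681.035 × 1.56334 = 1064.69 kN·m.

M ≈ 1065 kN·m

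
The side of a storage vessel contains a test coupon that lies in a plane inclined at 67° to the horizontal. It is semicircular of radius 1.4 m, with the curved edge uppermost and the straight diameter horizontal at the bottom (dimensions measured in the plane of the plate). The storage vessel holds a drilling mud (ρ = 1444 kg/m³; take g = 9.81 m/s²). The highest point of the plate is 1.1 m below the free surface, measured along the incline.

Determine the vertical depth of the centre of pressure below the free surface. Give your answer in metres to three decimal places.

γ = ρg = 1444 × 9.81 / 1000 = 14.16564 kN/m³.
Let θ = 67° be the plate's angle to the horizontal; measure y along the incline from where the plane meets the free surface. Vertical depth h = y·sinθ with sinθ = 0.920505.
The centroid lies 4r/(3π) = 0.594178 m above the diameter, so r − 4r/(3π) = 1.4 − 0.594178 = 0.805822 m below the topmost point, so y_c = 1.1 + 0.805822 = 1.90582 m and h_c = 1.90582 × 0.920505 = 1.75432 m.
A = πr²/2 = π × 1.4²/2 = 3.07876 m².
Resultant F = γ·h_c·A = 14.16564 × 1.75432 × 3.07876 = 76.5105 kN.
I_c = (π/8 − 8/(9π))·r⁴ = 0.109757 × 1.4⁴ = 0.421642 m⁴.
Centre of pressure: y_p = y_c + I_c/(y_c·A) = 1.90582 + 0.421642/(1.90582 × 3.07876) = 1.90582 + 0.0718598 = 1.97768 m along the plane.
Vertically, h_p = y_p·sinθ = 1.97768 × 0.920505 = 1.82046 m.

h_p = 1.820 m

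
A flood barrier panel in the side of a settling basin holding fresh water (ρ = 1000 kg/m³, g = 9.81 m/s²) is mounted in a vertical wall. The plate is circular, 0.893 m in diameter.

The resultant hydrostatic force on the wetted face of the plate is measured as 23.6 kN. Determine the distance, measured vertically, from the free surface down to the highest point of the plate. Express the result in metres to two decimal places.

d_top ≈ 3.39 m

γ = ρg = 1000 × 9.81 = 9810 N/m³ = 9.81 kN/m³.
A = π(0.4465)² = 0.626315 m².
From F = γ·h_c·A, the centroid depth is h_c = 23.6/(9.81 × 0.626315) = 3.84105 m.
The centroid is at the centre, 0.4465 m below the top of the plate, so the highest point sits at h_top = 3.84105 − 0.4465 = 3.39455 m below the surface.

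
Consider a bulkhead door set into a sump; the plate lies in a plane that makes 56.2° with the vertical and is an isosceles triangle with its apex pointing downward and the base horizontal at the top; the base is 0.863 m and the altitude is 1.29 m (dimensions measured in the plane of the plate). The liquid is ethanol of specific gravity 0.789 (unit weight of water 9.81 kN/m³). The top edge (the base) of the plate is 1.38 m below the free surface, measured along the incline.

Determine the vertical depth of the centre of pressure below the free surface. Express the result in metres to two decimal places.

h_p = 1.04 m

γ = 0.789 × 9.81 = 7.74009 kN/m³.
The plate makes 56.2° with the vertical, i.e. θ = 90° − 56.2° = 33.8° to the horizontal. Measuring y along the incline from the free-surface line, vertical depth h = y·sinθ with sinθ = 0.556296.
With the apex down, the centroid sits h/3 = 1.29/3 = 0.43 m below the base (the top edge), so y_c = 1.38 + 0.43 = 1.81 m and h_c = 1.81 × 0.556296 = 1.0069 m.
A = ½ × 0.863 × 1.29 = 0.556635 m².
Resultant F = γ·h_c·A = 7.74009 × 1.0069 × 0.556635 = 4.33813 kN.
I_c = b·h³/36 = 0.863 × 1.29³/36 = 0.0514609 m⁴.
Centre of pressure: y_p = y_c + I_c/(y_c·A) = 1.81 + 0.0514609/(1.81 × 0.556635) = 1.81 + 0.0510773 = 1.86108 m along the plane.
Vertically, h_p = y_p·sinθ = 1.86108 × 0.556296 = 1.03531 m.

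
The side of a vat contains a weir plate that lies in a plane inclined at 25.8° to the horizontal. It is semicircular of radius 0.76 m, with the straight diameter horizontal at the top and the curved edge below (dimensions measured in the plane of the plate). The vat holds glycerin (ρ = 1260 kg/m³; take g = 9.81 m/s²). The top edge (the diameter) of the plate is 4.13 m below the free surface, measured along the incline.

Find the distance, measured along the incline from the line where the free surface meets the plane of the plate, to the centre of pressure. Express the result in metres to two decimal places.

γ = ρg = 1260 × 9.81 / 1000 = 12.3606 kN/m³.
Let θ = 25.8° be the plate's angle to the horizontal; measure y along the incline from where the plane meets the free surface. Vertical depth h = y·sinθ with sinθ = 0.435231.
The centroid of a semicircle lies 4r/(3π) = 0.322554 m from the diameter, here below the top edge, so y_c = 4.13 + 0.322554 = 4.45255 m and h_c = 4.45255 × 0.435231 = 1.93789 m.
A = πr²/2 = π × 0.76²/2 = 0.907292 m².
Resultant F = γ·h_c·A = 12.3606 × 1.93789 × 0.907292 = 21.7328 kN.
I_c = (π/8 − 8/(9π))·r⁴ = 0.109757 × 0.76⁴ = 0.0366173 m⁴.
Centre of pressure: y_p = y_c + I_c/(y_c·A) = 4.45255 + 0.0366173/(4.45255 × 0.907292) = 4.45255 + 0.00906422 = 4.46161 m along the plane.

y_p = 4.46 m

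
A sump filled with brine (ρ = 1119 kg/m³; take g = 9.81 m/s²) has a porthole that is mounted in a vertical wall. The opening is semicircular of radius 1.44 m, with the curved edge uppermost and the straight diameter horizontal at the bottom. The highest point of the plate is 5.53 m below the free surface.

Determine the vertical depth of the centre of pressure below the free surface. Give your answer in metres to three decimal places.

γ = ρg = 1119 × 9.81 / 1000 = 10.97739 kN/m³.
The centroid lies 4r/(3π) = 0.611155 m above the diameter, so r − 4r/(3π) = 1.44 − 0.611155 = 0.828845 m below the topmost point, so the centroid depth is h_c = 5.53 + 0.828845 = 6.35885 m.
A = πr²/2 = π × 1.44²/2 = 3.2572 m².
Resultant F = γ·h_c·A = 10.97739 × 6.35885 × 3.2572 = 227.364 kN.
I_c = (π/8 − 8/(9π))·r⁴ = 0.109757 × 1.44⁴ = 0.471935 m⁴.
Centre of pressure: y_p = y_c + I_c/(y_c·A) = 6.35885 + 0.471935/(6.35885 × 3.2572) = 6.35885 + 0.0227855 = 6.38164 m along the plane.

h_p = 6.382 m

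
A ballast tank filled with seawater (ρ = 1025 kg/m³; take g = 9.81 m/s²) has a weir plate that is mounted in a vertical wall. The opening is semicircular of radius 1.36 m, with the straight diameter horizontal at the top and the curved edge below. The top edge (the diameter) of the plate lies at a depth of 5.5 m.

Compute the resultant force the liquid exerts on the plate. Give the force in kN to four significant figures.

γ = ρg = 1025 × 9.81 / 1000 = 10.05525 kN/m³.
The centroid of a semicircle lies 4r/(3π) = 0.577202 m from the diameter, here below the top edge, so the centroid depth is h_c = 5.5 + 0.577202 = 6.0772 m.
A = πr²/2 = π × 1.36²/2 = 2.90534 m².
Resultant F = γ·h_c·A = 10.05525 × 6.0772 × 2.90534 = 177.539 kN.

F ≈ 177.5 kN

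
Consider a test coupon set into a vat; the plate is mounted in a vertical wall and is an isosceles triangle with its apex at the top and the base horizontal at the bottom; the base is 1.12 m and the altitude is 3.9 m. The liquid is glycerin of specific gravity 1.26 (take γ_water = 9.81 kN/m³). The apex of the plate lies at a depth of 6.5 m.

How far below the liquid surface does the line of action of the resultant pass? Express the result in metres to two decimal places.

h_p = 9.19 m

γ = 1.26 × 9.81 = 12.3606 kN/m³.
With the apex up, the centroid sits 2h/3 = 2 × 3.9/3 = 2.6 m below the apex, so the centroid depth is h_c = 6.5 + 2.6 = 9.1 m.
A = ½ × 1.12 × 3.9 = 2.184 m².
Resultant F = γ·h_c·A = 12.3606 × 9.1 × 2.184 = 245.66 kN.
I_c = b·h³/36 = 1.12 × 3.9³/36 = 1.84548 m⁴.
Centre of pressure: y_p = y_c + I_c/(y_c·A) = 9.1 + 1.84548/(9.1 × 2.184) = 9.1 + 0.0928571 = 9.19286 m along the plane.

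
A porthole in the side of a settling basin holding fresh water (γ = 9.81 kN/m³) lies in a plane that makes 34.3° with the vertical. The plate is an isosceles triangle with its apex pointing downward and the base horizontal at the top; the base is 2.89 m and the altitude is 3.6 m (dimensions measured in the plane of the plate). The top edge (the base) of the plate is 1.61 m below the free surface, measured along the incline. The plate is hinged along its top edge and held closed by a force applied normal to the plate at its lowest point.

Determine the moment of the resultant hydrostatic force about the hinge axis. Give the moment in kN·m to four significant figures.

γ = 9.81 kN/m³.
The plate makes 34.3° with the vertical, i.e. θ = 90° − 34.3° = 55.7° to the horizontal. Measuring y along the incline from the free-surface line, vertical depth h = y·sinθ with sinθ = 0.826098.
With the apex down, the centroid sits h/3 = 3.6/3 = 1.2 m below the base (the top edge), so y_c = 1.61 + 1.2 = 2.81 m and h_c = 2.81 × 0.826098 = 2.32134 m.
A = ½ × 2.89 × 3.6 = 5.202 m².
Resultant F = γ·h_c·A = 9.81 × 2.32134 × 5.202 = 118.462 kN.
I_c = b·h³/36 = 2.89 × 3.6³/36 = 3.74544 m⁴.
Centre of pressure: y_p = y_c + I_c/(y_c·A) = 2.81 + 3.74544/(2.81 × 5.202) = 2.81 + 0.256228 = 3.06623 m along the plane.
The resultant acts 1.2 + 0.256228 = 1.45623 m (along the plate) below the hinge at the top edge, so the moment about the hinge is M = F × 1.45623 = 118.462 × 1.45623 = 172.508 kN·m.

M ≈ 172.5 kN·m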